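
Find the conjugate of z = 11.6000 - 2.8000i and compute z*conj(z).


z_bar = 11.6000 + 2.8000i
z*z_bar = 11.6^2 + (-2.8)^2 = 134.56 + 7.84 = 142.4

z_bar = 11.6000 + 2.8000i, z*z_bar = 142.4


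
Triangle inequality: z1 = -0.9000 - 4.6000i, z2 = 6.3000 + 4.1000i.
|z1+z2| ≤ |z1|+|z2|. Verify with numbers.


|z1| = sqrt((-0.9)^2 + (-4.6)^2) = sqrt(21.97) = 4.6872
|z2| = sqrt(6.3^2 + 4.1^2) = sqrt(56.5) = 7.5166
z1+z2 = 5.4000 - 0.5000i
|z1+z2| = sqrt(29.41) = 5.4231
|z1|+|z2| = 4.6872 + 7.5166 = 12.2038

|z1+z2| = 5.4231 ≤ |z1|+|z2| = 12.2038 (verified)


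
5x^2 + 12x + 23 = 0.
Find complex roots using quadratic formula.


disc = 12^2 - 4*5*23 = 144 - 460 = -316
sqrt(|disc|) = sqrt(316) = 17.7764
Real part = -12/(2*5) = -1.2000
Imag part = 17.7764/(2*5) = 1.7776

-1.2000 ± 1.7776i


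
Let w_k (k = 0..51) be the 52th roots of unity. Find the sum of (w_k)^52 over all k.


The roots are w_k = w^k with w = e^(2*pi*i/52), and (w^k)^52 = (w^52)^k.
So S = 1 + u + u^2 + ... + u^(51) with u = w^52.
52 = 1*52 + 0, so 52 is a multiple of 52 and u = (w^52)^1 = 1.
Every one of the 52 terms equals 1: S = 52

S = 52


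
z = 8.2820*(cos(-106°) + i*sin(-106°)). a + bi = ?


a = 8.2820*cos(-106°) = 8.2820*(-0.275637) = -2.2828
b = 8.2820*sin(-106°) = 8.2820*(-0.96126) = -7.9612

-2.2828 - 7.9612i


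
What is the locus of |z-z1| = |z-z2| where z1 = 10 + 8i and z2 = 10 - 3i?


Equal distances means the locus is the perpendicular bisector of z1 and z2.
Midpoint = ((10+10)/2, (8+(-3))/2) = (10.0000, 2.5000)

Perpendicular bisector through (10.0000, 2.5000)


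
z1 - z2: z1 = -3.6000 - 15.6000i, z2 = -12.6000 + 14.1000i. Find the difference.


Real: -3.6 + 12.6 = 9
Imag: -15.6 - 14.1 = -29.7

9.0000 - 29.7000i


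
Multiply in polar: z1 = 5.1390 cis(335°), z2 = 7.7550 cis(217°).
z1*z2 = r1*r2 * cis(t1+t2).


r = 5.1390 * 7.7550 = 39.8529
theta = 335° + 217° = 552° = 192° (mod 360)

39.8529 cis(192°)


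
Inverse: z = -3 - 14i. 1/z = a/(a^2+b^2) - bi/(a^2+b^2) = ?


|z|^2 = 9+196 = 205
1/z = (-3 + 14i)/205

1/z = -0.0146 + 0.0683i


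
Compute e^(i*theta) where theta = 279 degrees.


cos(279°) = 0.1564
sin(279°) = -0.9877

e^(i*279°) = 0.1564 - 0.9877i


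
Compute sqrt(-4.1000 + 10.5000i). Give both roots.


|z| = sqrt(16.81+110.25) = 11.2721
sqrt((|z|+a)/2) = sqrt((11.2721+(-4.1))/2) = sqrt(3.5860) = 1.8937
sqrt((|z|-a)/2) = sqrt((11.2721-(-4.1))/2) = sqrt(7.6860) = 2.7724

±(1.8937 + 2.7724i) i.e. 1.8937 + 2.7724i and -1.8937 - 2.7724i


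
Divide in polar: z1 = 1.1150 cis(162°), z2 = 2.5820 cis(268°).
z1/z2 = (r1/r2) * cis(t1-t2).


r = 1.1150 / 2.5820 = 0.4318
theta = 162° - 268° = -106° = 254° (mod 360)

0.4318 cis(254°)


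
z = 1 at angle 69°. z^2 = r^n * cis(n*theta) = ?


r^2 = 1^2 = 1
n*theta = 2*69° = 138° = 138° (mod 360)
a = 1*cos(138°) = -0.7431
b = 1*sin(138°) = 0.6691

1 cis(138°) = -0.7431 + 0.6691i


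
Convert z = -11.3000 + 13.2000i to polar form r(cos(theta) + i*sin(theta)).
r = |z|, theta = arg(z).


r = sqrt(127.69+174.24) = sqrt(301.93) = 17.3761
theta = atan2(13.2, -11.3) = 130.5655 degrees

r = 17.3761, theta = 130.5655 degrees


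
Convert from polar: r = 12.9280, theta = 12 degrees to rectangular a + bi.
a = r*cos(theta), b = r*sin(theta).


a = 12.9280*cos(12°) = 12.9280*0.97815 = 12.6455
b = 12.9280*sin(12°) = 12.9280*0.20791 = 2.6879

12.6455 + 2.6879i


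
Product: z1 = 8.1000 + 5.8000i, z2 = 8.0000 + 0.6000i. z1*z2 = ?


Real = 8.1*8 - 5.8*0.6 = 64.8 - 3.48 = 61.32
Imag = 8.1*0.6 + 8*5.8 = 4.86 + 46.4 = 51.26

61.3200 + 51.2600i


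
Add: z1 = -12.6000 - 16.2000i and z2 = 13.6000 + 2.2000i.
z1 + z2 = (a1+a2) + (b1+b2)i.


Real: -12.6 + 13.6 = 1
Imag: -16.2 + 2.2 = -14

1.0000 - 14.0000i


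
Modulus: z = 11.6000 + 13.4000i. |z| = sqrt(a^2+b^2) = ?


|z| = sqrt(11.6^2 + 13.4^2) = sqrt(134.56 + 179.56) = sqrt(314.12) = 17.7234

|z| = 17.7234


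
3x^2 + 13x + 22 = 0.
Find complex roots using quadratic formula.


disc = 13^2 - 4*3*22 = 169 - 264 = -95
sqrt(|disc|) = sqrt(95) = 9.7468
Real part = -13/(2*3) = -2.1667
Imag part = 9.7468/(2*3) = 1.6245

-2.1667 ± 1.6245i


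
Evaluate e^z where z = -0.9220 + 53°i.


e^-0.9220 = 0.39772
cos(53°) = 0.60182
sin(53°) = 0.7986
Real = 0.39772*0.60182 = 0.2394
Imag = 0.39772*0.7986 = 0.3176

0.2394 + 0.3176i


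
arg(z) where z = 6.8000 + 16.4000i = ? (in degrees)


Re = 6.8, Im = 16.4
arg = atan2(16.4, 6.8) = 67.4794 degrees

arg(z) = 67.4794 degrees


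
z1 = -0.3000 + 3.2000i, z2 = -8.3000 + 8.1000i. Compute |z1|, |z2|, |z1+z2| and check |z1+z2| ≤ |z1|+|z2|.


|z1| = sqrt((-0.3)^2 + 3.2^2) = sqrt(10.33) = 3.2140
|z2| = sqrt((-8.3)^2 + 8.1^2) = sqrt(134.5) = 11.5974
z1+z2 = -8.6000 + 11.3000i
|z1+z2| = sqrt(201.65) = 14.2004
|z1|+|z2| = 3.2140 + 11.5974 = 14.8114

|z1+z2| = 14.2004 ≤ |z1|+|z2| = 14.8114 (verified)


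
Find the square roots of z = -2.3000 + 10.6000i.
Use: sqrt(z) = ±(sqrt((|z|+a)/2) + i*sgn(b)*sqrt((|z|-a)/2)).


|z| = sqrt(5.29+112.36) = 10.8467
sqrt((|z|+a)/2) = sqrt((10.8467+(-2.3))/2) = sqrt(4.2733) = 2.0672
sqrt((|z|-a)/2) = sqrt((10.8467-(-2.3))/2) = sqrt(6.5733) = 2.5639

±(2.0672 + 2.5639i) i.e. 2.0672 + 2.5639i and -2.0672 - 2.5639i


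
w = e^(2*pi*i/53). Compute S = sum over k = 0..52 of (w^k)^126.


The roots are w_k = w^k with w = e^(2*pi*i/53), and (w^k)^126 = (w^126)^k.
So S = 1 + u + u^2 + ... + u^(52) with u = w^126.
126 = 2*53 + 20, so 126 is not a multiple of 53: u = (w^53)^2 * w^20 = w^20 ≠ 1 (w is a primitive 53th root), while u^53 = (w^53)^126 = 1.
Geometric series: S = (1 - u^53)/(1 - u) = (1 - 1)/(1 - u) = 0

S = 0


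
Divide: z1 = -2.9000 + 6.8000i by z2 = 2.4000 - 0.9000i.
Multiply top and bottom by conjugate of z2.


Conjugate of z2 = 2.4000 + 0.9000i
Numerator: (-2.9000 + 6.8000i)(2.4000 + 0.9000i) = -13.0800 + 13.7100i
Denominator: 2.4^2 + (-0.9)^2 = 6.57
Result = (-13.0800 + 13.7100i)/6.57

-1.9909 + 2.0868i


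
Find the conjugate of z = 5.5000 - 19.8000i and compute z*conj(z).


z_bar = 5.5000 + 19.8000i
z*z_bar = 5.5^2 + (-19.8)^2 = 30.25 + 392.04 = 422.29

z_bar = 5.5000 + 19.8000i, z*z_bar = 422.29


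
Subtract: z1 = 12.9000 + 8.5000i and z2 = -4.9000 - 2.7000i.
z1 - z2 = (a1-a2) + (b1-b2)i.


Real: 12.9 + 4.9 = 17.8
Imag: 8.5 + 2.7 = 11.2

17.8000 + 11.2000i


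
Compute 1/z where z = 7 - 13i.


|z|^2 = 49+169 = 218
1/z = (7 + 13i)/218

1/z = 0.0321 + 0.0596i


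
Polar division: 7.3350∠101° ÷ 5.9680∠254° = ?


r = 7.3350 / 5.9680 = 1.2291
theta = 101° - 254° = -153° = 207° (mod 360)

1.2291 cis(207°)


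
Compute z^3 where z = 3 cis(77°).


r^3 = 3^3 = 27
n*theta = 3*77° = 231° = 231° (mod 360)
a = 27*cos(231°) = -16.9917
b = 27*sin(231°) = -20.9829

27 cis(231°) = -16.9917 - 20.9829i


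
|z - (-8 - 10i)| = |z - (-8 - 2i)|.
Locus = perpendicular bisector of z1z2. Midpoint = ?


Equal distances means the locus is the perpendicular bisector of z1 and z2.
Midpoint = ((-8+(-8))/2, (-10+(-2))/2) = (-8.0000, -6.0000)

Perpendicular bisector through (-8.0000, -6.0000)


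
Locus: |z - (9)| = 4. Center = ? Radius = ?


|z - z0| = r is a circle with center z0 and radius r.
Center = (9, 0), radius = 4

Circle with center (9, 0) and radius 4


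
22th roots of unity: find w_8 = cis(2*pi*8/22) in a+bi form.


Angle = 360*8/22 = 130.9091°
a = cos(130.9091°) = -0.6549
b = sin(130.9091°) = 0.7557

-0.6549 + 0.7557i


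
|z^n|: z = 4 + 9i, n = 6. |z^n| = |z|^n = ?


|z| = sqrt(16+81) = sqrt(97) = 9.8489
|z^6| = |z|^6 = (sqrt(97))^6 = 97^3 = 912673

|z^6| = 912673


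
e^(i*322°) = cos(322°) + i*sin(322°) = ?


cos(322°) = 0.7880
sin(322°) = -0.6157

e^(i*322°) = 0.7880 - 0.6157i


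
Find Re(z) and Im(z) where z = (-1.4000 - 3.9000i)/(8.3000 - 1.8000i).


Multiply by conjugate: (-1.4000 - 3.9000i)(8.3000 + 1.8000i) / (8.3^2 + (-1.8)^2)
Numerator real = -1.4*8.3 - (3.9)*(-1.8) = -4.6
Numerator imag = -3.9*8.3 - (-1.4)*(-1.8) = -34.89
Denominator = 72.13
Re(z) = -4.6/72.13 = -0.0638
Im(z) = -34.89/72.13 = -0.4837

Re(z) = -0.0638, Im(z) = -0.4837


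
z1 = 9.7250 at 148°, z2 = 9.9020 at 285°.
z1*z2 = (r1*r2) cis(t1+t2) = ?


r = 9.7250 * 9.9020 = 96.2969
theta = 148° + 285° = 433° = 73° (mod 360)

96.2969 cis(73°)


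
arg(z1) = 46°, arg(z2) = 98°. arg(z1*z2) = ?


arg(z1*z2) = 46° + 98° = 144°
Normalized to (-180°, 180°]: 144°

144°


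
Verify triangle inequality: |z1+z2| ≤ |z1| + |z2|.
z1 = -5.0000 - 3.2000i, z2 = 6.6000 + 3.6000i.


|z1| = sqrt((-5)^2 + (-3.2)^2) = sqrt(35.24) = 5.9363
|z2| = sqrt(6.6^2 + 3.6^2) = sqrt(56.52) = 7.5180
z1+z2 = 1.6000 + 0.4000i
|z1+z2| = sqrt(2.72) = 1.6492
|z1|+|z2| = 5.9363 + 7.5180 = 13.4543

|z1+z2| = 1.6492 ≤ |z1|+|z2| = 13.4543 (verified)


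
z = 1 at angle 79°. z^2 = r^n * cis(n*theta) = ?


r^2 = 1^2 = 1
n*theta = 2*79° = 158° = 158° (mod 360)
a = 1*cos(158°) = -0.9272
b = 1*sin(158°) = 0.3746

1 cis(158°) = -0.9272 + 0.3746i


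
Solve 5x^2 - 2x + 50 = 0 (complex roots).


disc = (-2)^2 - 4*5*50 = 4 - 1000 = -996
sqrt(|disc|) = sqrt(996) = 31.5595
Real part = 2/(2*5) = 0.2000
Imag part = 31.5595/(2*5) = 3.1559

0.2000 ± 3.1559i


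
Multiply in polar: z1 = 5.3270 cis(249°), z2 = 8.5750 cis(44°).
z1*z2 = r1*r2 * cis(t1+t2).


r = 5.3270 * 8.5750 = 45.6790
theta = 249° + 44° = 293° = 293° (mod 360)

45.6790 cis(293°)


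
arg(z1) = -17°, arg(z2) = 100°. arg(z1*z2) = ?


arg(z1*z2) = -17° + 100° = 83°
Normalized to (-180°, 180°]: 83°

83°


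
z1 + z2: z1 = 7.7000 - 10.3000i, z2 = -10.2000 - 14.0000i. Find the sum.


Real: 7.7 - 10.2 = -2.5
Imag: -10.3 - 14 = -24.3

-2.5000 - 24.3000i


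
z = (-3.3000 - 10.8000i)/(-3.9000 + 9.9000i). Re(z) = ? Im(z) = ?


Multiply by conjugate: (-3.3000 - 10.8000i)(-3.9000 - 9.9000i) / ((-3.9)^2 + 9.9^2)
Numerator real = -3.3*(-3.9) - (10.8)*9.9 = -94.05
Numerator imag = -10.8*(-3.9) - (-3.3)*9.9 = 74.79
Denominator = 113.22
Re(z) = -94.05/113.22 = -0.8307
Im(z) = 74.79/113.22 = 0.6606

Re(z) = -0.8307, Im(z) = 0.6606


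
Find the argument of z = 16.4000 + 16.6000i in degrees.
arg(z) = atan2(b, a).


Re = 16.4, Im = 16.6
arg = atan2(16.6, 16.4) = 45.3472 degrees

arg(z) = 45.3472 degrees


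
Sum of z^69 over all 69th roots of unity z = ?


The roots are w_k = w^k with w = e^(2*pi*i/69), and (w^k)^69 = (w^69)^k.
So S = 1 + u + u^2 + ... + u^(68) with u = w^69.
69 = 1*69 + 0, so 69 is a multiple of 69 and u = (w^69)^1 = 1.
Every one of the 69 terms equals 1: S = 69

S = 69


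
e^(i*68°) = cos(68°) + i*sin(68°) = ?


cos(68°) = 0.3746
sin(68°) = 0.9272

e^(i*68°) = 0.3746 + 0.9272i


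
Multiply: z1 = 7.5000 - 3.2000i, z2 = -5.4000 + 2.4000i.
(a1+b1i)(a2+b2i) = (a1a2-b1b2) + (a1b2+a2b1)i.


Real = 7.5*(-5.4) - (-3.2)*2.4 = -40.5 - (-7.68) = -32.82
Imag = 7.5*2.4 - (5.4)*(-3.2) = 18 + 17.28 = 35.28

-32.8200 + 35.2800i


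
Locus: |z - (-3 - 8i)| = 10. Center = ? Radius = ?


|z - z0| = r is a circle with center z0 and radius r.
Center = (-3, -8), radius = 10

Circle with center (-3, -8) and radius 10


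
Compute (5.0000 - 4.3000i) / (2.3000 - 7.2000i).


Conjugate of z2 = 2.3000 + 7.2000i
Numerator: (5.0000 - 4.3000i)(2.3000 + 7.2000i) = 42.4600 + 26.1100i
Denominator: 2.3^2 + (-7.2)^2 = 57.13
Result = (42.4600 + 26.1100i)/57.13

0.7432 + 0.4570i


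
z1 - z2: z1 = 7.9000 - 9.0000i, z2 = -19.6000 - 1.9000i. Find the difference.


Real: 7.9 + 19.6 = 27.5
Imag: -9 + 1.9 = -7.1

27.5000 - 7.1000i


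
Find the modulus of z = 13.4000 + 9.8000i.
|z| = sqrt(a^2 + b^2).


|z| = sqrt(13.4^2 + 9.8^2) = sqrt(179.56 + 96.04) = sqrt(275.6) = 16.6012

|z| = 16.6012


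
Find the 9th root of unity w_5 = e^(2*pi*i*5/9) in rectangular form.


Angle = 360*5/9 = 200°
a = cos(200°) = -0.9397
b = sin(200°) = -0.3420

-0.9397 - 0.3420i


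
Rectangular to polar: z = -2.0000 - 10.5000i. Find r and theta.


r = sqrt(4+110.25) = sqrt(114.25) = 10.6888
theta = atan2(-10.5, -2) = -100.7843 degrees

r = 10.6888, theta = -100.7843 degrees


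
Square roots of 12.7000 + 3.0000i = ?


|z| = sqrt(161.29+9) = 13.0495
sqrt((|z|+a)/2) = sqrt((13.0495+12.7)/2) = sqrt(12.8748) = 3.5881
sqrt((|z|-a)/2) = sqrt((13.0495-12.7)/2) = sqrt(0.1748) = 0.4180

±(3.5881 + 0.4180i) i.e. 3.5881 + 0.4180i and -3.5881 - 0.4180i


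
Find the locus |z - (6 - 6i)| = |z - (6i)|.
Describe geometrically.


Equal distances means the locus is the perpendicular bisector of z1 and z2.
Midpoint = ((6+0)/2, (-6+6)/2) = (3.0000, 0)

Perpendicular bisector through (3.0000, 0)


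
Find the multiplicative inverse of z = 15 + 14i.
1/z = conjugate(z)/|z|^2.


|z|^2 = 225+196 = 421
1/z = (15 - 14i)/421

1/z = 0.0356 - 0.0333i


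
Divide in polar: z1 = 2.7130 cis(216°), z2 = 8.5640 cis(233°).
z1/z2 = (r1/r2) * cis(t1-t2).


r = 2.7130 / 8.5640 = 0.3168
theta = 216° - 233° = -17° = 343° (mod 360)

0.3168 cis(343°)


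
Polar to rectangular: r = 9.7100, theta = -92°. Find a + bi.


a = 9.7100*cos(-92°) = 9.7100*(-0.0349) = -0.3389
b = 9.7100*sin(-92°) = 9.7100*(-0.99939) = -9.7041

-0.3389 - 9.7041i


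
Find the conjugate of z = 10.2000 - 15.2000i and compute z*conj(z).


z_bar = 10.2000 + 15.2000i
z*z_bar = 10.2^2 + (-15.2)^2 = 104.04 + 231.04 = 335.08

z_bar = 10.2000 + 15.2000i, z*z_bar = 335.08


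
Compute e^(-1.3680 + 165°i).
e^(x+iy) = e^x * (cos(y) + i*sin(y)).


e^-1.3680 = 0.2546
cos(165°) = -0.9659
sin(165°) = 0.2588
Real = 0.2546*(-0.9659) = -0.2459
Imag = 0.2546*0.2588 = 0.0659

-0.2459 + 0.0659i


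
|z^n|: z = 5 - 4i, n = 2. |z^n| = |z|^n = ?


|z| = sqrt(25+16) = sqrt(41) = 6.4031
|z^2| = |z|^2 = (sqrt(41))^2 = 41

|z^2| = 41


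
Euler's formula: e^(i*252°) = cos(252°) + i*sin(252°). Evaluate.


cos(252°) = -0.3090
sin(252°) = -0.9511

e^(i*252°) = -0.3090 - 0.9511i


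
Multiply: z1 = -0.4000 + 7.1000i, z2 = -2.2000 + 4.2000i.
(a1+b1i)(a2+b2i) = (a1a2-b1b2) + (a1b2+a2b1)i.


Real = -0.4*(-2.2) - 7.1*4.2 = 0.88 - 29.82 = -28.94
Imag = -0.4*4.2 - (2.2)*7.1 = -1.68 - (15.62) = -17.3

-28.9400 - 17.3000i


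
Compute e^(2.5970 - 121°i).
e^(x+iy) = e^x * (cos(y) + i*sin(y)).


e^2.5970 = 13.4234
cos(-121°) = -0.51504
sin(-121°) = -0.85717
Real = 13.4234*(-0.51504) = -6.9136
Imag = 13.4234*(-0.85717) = -11.5061

-6.9136 - 11.5061i


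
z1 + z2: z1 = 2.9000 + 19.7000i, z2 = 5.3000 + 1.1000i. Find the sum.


Real: 2.9 + 5.3 = 8.2
Imag: 19.7 + 1.1 = 20.8

8.2000 + 20.8000i


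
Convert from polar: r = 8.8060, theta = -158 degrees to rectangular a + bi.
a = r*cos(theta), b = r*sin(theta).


a = 8.8060*cos(-158°) = 8.8060*(-0.927184) = -8.1648
b = 8.8060*sin(-158°) = 8.8060*(-0.37461) = -3.2988

-8.1648 - 3.2988i


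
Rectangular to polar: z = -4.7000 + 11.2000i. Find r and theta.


r = sqrt(22.09+125.44) = sqrt(147.53) = 12.1462
theta = atan2(11.2, -4.7) = 112.7650 degrees

r = 12.1462, theta = 112.7650 degrees


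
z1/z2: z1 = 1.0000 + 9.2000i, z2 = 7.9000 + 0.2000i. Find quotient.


Conjugate of z2 = 7.9000 - 0.2000i
Numerator: (1.0000 + 9.2000i)(7.9000 - 0.2000i) = 9.7400 + 72.4800i
Denominator: 7.9^2 + 0.2^2 = 62.45
Result = (9.7400 + 72.4800i)/62.45

0.1560 + 1.1606i


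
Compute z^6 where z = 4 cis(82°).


r^6 = 4^6 = 4096
n*theta = 6*82° = 492° = 132° (mod 360)
a = 4096*cos(132°) = -2740.7590
b = 4096*sin(132°) = 3043.9212

4096 cis(132°) = -2740.7590 + 3043.9212i


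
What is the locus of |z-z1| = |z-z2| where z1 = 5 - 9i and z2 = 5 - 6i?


Equal distances means the locus is the perpendicular bisector of z1 and z2.
Midpoint = ((5+5)/2, (-9+(-6))/2) = (5.0000, -7.5000)

Perpendicular bisector through (5.0000, -7.5000)


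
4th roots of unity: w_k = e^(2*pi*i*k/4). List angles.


The 4th roots of unity are cis(360k/4°) for k=0..3
Angle step = 360/4 = 90°
Primitive root: cis(90°)
Primitive root = 0 + 1.0000i

4 roots at angles: 0°, 90°, 180°, 270°


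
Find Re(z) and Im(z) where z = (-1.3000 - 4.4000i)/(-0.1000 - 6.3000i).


Multiply by conjugate: (-1.3000 - 4.4000i)(-0.1000 + 6.3000i) / ((-0.1)^2 + (-6.3)^2)
Numerator real = -1.3*(-0.1) - (4.4)*(-6.3) = 27.85
Numerator imag = -4.4*(-0.1) - (-1.3)*(-6.3) = -7.75
Denominator = 39.7
Re(z) = 27.85/39.7 = 0.7015
Im(z) = -7.75/39.7 = -0.1952

Re(z) = 0.7015, Im(z) = -0.1952


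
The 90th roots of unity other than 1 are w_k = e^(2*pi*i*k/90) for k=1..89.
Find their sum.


With w = e^(2*pi*i/90), all 90 of the 90th roots of unity w^0 = 1, w, ..., w^(89) sum to 0: 1 + w + ... + w^(89) = (1 - w^90)/(1 - w) = 0 since w^90 = 1, w ≠ 1.
Removing the root 1: w + w^2 + ... + w^(89) = 0 - 1 = -1

Sum = -1


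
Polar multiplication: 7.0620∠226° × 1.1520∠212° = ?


r = 7.0620 * 1.1520 = 8.1354
theta = 226° + 212° = 438° = 78° (mod 360)

8.1354 cis(78°)


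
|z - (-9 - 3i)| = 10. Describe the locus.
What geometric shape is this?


|z - z0| = r is a circle with center z0 and radius r.
Center = (-9, -3), radius = 10

Circle with center (-9, -3) and radius 10


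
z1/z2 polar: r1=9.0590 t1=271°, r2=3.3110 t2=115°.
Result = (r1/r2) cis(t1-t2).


r = 9.0590 / 3.3110 = 2.7360
theta = 271° - 115° = 156° = 156° (mod 360)

2.7360 cis(156°)


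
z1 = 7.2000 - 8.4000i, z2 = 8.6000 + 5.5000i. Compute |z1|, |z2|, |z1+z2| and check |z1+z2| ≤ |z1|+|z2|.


|z1| = sqrt(7.2^2 + (-8.4)^2) = sqrt(122.4) = 11.0635
|z2| = sqrt(8.6^2 + 5.5^2) = sqrt(104.21) = 10.2083
z1+z2 = 15.8000 - 2.9000i
|z1+z2| = sqrt(258.05) = 16.0639
|z1|+|z2| = 11.0635 + 10.2083 = 21.2718

|z1+z2| = 16.0639 ≤ |z1|+|z2| = 21.2718 (verified)


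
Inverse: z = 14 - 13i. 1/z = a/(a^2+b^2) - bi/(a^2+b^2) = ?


|z|^2 = 196+169 = 365
1/z = (14 + 13i)/365

1/z = 0.0384 + 0.0356i


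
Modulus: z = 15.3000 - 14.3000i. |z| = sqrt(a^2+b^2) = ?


|z| = sqrt(15.3^2 + (-14.3)^2) = sqrt(234.09 + 204.49) = sqrt(438.58) = 20.9423

|z| = 20.9423


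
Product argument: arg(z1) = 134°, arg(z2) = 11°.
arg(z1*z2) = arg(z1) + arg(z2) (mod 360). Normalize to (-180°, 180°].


arg(z1*z2) = 134° + 11° = 145°
Normalized to (-180°, 180°]: 145°

145°


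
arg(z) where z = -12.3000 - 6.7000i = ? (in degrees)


Re = -12.3, Im = -6.7
arg = atan2(-6.7, -12.3) = -151.4222 degrees

arg(z) = -151.4222 degrees


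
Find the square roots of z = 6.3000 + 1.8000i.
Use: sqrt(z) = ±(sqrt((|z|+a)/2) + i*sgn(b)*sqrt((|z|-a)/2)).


|z| = sqrt(39.69+3.24) = 6.5521
sqrt((|z|+a)/2) = sqrt((6.5521+6.3)/2) = sqrt(6.4260) = 2.5350
sqrt((|z|-a)/2) = sqrt((6.5521-6.3)/2) = sqrt(0.1260) = 0.3550

±(2.5350 + 0.3550i) i.e. 2.5350 + 0.3550i and -2.5350 - 0.3550i


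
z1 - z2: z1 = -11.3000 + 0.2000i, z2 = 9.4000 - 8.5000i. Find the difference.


Real: -11.3 - 9.4 = -20.7
Imag: 0.2 + 8.5 = 8.7

-20.7000 + 8.7000i


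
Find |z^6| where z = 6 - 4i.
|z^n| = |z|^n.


|z| = sqrt(36+16) = sqrt(52) = 7.2111
|z^6| = |z|^6 = (sqrt(52))^6 = 52^3 = 140608

|z^6| = 140608


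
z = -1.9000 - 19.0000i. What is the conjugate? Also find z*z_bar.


z_bar = -1.9000 + 19.0000i
z*z_bar = (-1.9)^2 + (-19)^2 = 3.61 + 361 = 364.61

z_bar = -1.9000 + 19.0000i, z*z_bar = 364.61


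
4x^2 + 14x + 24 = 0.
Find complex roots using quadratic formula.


disc = 14^2 - 4*4*24 = 196 - 384 = -188
sqrt(|disc|) = sqrt(188) = 13.7113
Real part = -14/(2*4) = -1.7500
Imag part = 13.7113/(2*4) = 1.7139

-1.7500 ± 1.7139i


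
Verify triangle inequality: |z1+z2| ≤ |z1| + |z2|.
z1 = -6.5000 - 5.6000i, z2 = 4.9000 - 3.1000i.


|z1| = sqrt((-6.5)^2 + (-5.6)^2) = sqrt(73.61) = 8.5796
|z2| = sqrt(4.9^2 + (-3.1)^2) = sqrt(33.62) = 5.7983
z1+z2 = -1.6000 - 8.7000i
|z1+z2| = sqrt(78.25) = 8.8459
|z1|+|z2| = 8.5796 + 5.7983 = 14.3779

|z1+z2| = 8.8459 ≤ |z1|+|z2| = 14.3779 (verified)


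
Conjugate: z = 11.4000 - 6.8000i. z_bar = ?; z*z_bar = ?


z_bar = 11.4000 + 6.8000i
z*z_bar = 11.4^2 + (-6.8)^2 = 129.96 + 46.24 = 176.2

z_bar = 11.4000 + 6.8000i, z*z_bar = 176.2


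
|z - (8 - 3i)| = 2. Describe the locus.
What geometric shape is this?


|z - z0| = r is a circle with center z0 and radius r.
Center = (8, -3), radius = 2

Circle with center (8, -3) and radius 2


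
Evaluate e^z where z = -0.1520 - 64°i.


e^-0.1520 = 0.8590
cos(-64°) = 0.4384
sin(-64°) = -0.8988
Real = 0.8590*0.4384 = 0.3766
Imag = 0.8590*(-0.8988) = -0.7721

0.3766 - 0.7721i


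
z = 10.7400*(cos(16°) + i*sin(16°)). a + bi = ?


a = 10.7400*cos(16°) = 10.7400*0.961262 = 10.3240
b = 10.7400*sin(16°) = 10.7400*0.275637 = 2.9603

10.3240 + 2.9603i


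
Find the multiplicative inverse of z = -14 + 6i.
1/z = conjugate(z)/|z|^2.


|z|^2 = 196+36 = 232
1/z = (-14 - 6i)/232

1/z = -0.0603 - 0.0259i


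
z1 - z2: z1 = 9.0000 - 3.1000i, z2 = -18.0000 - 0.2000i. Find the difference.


Real: 9 + 18 = 27
Imag: -3.1 + 0.2 = -2.9

27.0000 - 2.9000i


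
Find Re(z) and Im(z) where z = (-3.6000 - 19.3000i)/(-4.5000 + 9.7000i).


Multiply by conjugate: (-3.6000 - 19.3000i)(-4.5000 - 9.7000i) / ((-4.5)^2 + 9.7^2)
Numerator real = -3.6*(-4.5) - (19.3)*9.7 = -171.01
Numerator imag = -19.3*(-4.5) - (-3.6)*9.7 = 121.77
Denominator = 114.34
Re(z) = -171.01/114.34 = -1.4956
Im(z) = 121.77/114.34 = 1.0650

Re(z) = -1.4956, Im(z) = 1.0650


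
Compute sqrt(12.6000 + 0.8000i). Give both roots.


|z| = sqrt(158.76+0.64) = 12.6254
sqrt((|z|+a)/2) = sqrt((12.6254+12.6)/2) = sqrt(12.6127) = 3.5514
sqrt((|z|-a)/2) = sqrt((12.6254-12.6)/2) = sqrt(0.0127) = 0.1126

±(3.5514 + 0.1126i) i.e. 3.5514 + 0.1126i and -3.5514 - 0.1126i


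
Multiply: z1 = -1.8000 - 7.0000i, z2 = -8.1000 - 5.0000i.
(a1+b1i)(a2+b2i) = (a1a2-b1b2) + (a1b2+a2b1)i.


Real = -1.8*(-8.1) - (-7)*(-5) = 14.58 - 35 = -20.42
Imag = -1.8*(-5) - (8.1)*(-7) = 9 + 56.7 = 65.7

-20.4200 + 65.7000i


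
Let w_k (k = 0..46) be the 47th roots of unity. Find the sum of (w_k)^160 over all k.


The roots are w_k = w^k with w = e^(2*pi*i/47), and (w^k)^160 = (w^160)^k.
So S = 1 + u + u^2 + ... + u^(46) with u = w^160.
160 = 3*47 + 19, so 160 is not a multiple of 47: u = (w^47)^3 * w^19 = w^19 ≠ 1 (w is a primitive 47th root), while u^47 = (w^47)^160 = 1.
Geometric series: S = (1 - u^47)/(1 - u) = (1 - 1)/(1 - u) = 0

S = 0


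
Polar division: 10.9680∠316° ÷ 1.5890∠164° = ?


r = 10.9680 / 1.5890 = 6.9025
theta = 316° - 164° = 152° = 152° (mod 360)

6.9025 cis(152°)


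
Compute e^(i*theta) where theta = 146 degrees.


cos(146°) = -0.8290
sin(146°) = 0.5592

e^(i*146°) = -0.8290 + 0.5592i


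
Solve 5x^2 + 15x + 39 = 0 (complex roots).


disc = 15^2 - 4*5*39 = 225 - 780 = -555
sqrt(|disc|) = sqrt(555) = 23.5584
Real part = -15/(2*5) = -1.5000
Imag part = 23.5584/(2*5) = 2.3558

-1.5000 ± 2.3558i


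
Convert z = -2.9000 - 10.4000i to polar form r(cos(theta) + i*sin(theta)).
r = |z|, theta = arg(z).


r = sqrt(8.41+108.16) = sqrt(116.57) = 10.7968
theta = atan2(-10.4, -2.9) = -105.5809 degrees

r = 10.7968, theta = -105.5809 degrees


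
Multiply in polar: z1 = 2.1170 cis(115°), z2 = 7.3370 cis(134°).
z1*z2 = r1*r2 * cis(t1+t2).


r = 2.1170 * 7.3370 = 15.5324
theta = 115° + 134° = 249° = 249° (mod 360)

15.5324 cis(249°)


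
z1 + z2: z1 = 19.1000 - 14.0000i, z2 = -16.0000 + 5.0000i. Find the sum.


Real: 19.1 - 16 = 3.1
Imag: -14 + 5 = -9

3.1000 - 9.0000i


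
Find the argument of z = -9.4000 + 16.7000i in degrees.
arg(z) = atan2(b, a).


Re = -9.4, Im = 16.7
arg = atan2(16.7, -9.4) = 119.3740 degrees

arg(z) = 119.3740 degrees


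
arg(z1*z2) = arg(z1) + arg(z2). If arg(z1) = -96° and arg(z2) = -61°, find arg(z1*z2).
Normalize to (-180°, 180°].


arg(z1*z2) = -96° - 61° = -157°
Normalized to (-180°, 180°]: -157°

-157°


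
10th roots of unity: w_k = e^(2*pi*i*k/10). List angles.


The 10th roots of unity are cis(360k/10°) for k=0..9
Angle step = 360/10 = 36°
Primitive root: cis(36°)
Primitive root = 0.8090 + 0.5878i

10 roots at angles: 0°, 36°, 72°, 108°, 144°, 180°, 216°, 252°, 288°, 324°


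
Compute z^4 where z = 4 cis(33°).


r^4 = 4^4 = 256
n*theta = 4*33° = 132° = 132° (mod 360)
a = 256*cos(132°) = -171.2974
b = 256*sin(132°) = 190.2451

256 cis(132°) = -171.2974 + 190.2451i


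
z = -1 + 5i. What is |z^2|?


|z| = sqrt(1+25) = sqrt(26) = 5.0990
|z^2| = |z|^2 = (sqrt(26))^2 = 26

|z^2| = 26


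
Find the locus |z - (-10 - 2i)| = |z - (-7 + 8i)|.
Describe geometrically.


Equal distances means the locus is the perpendicular bisector of z1 and z2.
Midpoint = ((-10+(-7))/2, (-2+8)/2) = (-8.5000, 3.0000)

Perpendicular bisector through (-8.5000, 3.0000)


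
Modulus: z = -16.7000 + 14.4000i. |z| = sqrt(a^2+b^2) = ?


|z| = sqrt((-16.7)^2 + 14.4^2) = sqrt(278.89 + 207.36) = sqrt(486.25) = 22.0511

|z| = 22.0511


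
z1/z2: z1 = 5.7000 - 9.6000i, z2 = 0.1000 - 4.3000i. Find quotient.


Conjugate of z2 = 0.1000 + 4.3000i
Numerator: (5.7000 - 9.6000i)(0.1000 + 4.3000i) = 41.8500 + 23.5500i
Denominator: 0.1^2 + (-4.3)^2 = 18.5
Result = (41.8500 + 23.5500i)/18.5

2.2622 + 1.2730i


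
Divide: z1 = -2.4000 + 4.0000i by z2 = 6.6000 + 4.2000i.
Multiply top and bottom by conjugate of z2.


Conjugate of z2 = 6.6000 - 4.2000i
Numerator: (-2.4000 + 4.0000i)(6.6000 - 4.2000i) = 0.9600 + 36.4800i
Denominator: 6.6^2 + 4.2^2 = 61.2
Result = (0.9600 + 36.4800i)/61.2

0.0157 + 0.5961i


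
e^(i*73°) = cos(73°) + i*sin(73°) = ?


cos(73°) = 0.2924
sin(73°) = 0.9563

e^(i*73°) = 0.2924 + 0.9563i


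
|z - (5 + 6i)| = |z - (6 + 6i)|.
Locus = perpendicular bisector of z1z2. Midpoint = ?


Equal distances means the locus is the perpendicular bisector of z1 and z2.
Midpoint = ((5+6)/2, (6+6)/2) = (5.5000, 6.0000)

Perpendicular bisector through (5.5000, 6.0000)


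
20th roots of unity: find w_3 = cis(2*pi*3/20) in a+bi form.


Angle = 360*3/20 = 54°
a = cos(54°) = 0.5878
b = sin(54°) = 0.8090

0.5878 + 0.8090i


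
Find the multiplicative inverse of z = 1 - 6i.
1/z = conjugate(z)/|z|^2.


|z|^2 = 1+36 = 37
1/z = (1 + 6i)/37

1/z = 0.0270 + 0.1622i


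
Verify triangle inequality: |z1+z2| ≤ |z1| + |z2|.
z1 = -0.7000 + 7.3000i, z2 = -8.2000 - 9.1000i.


|z1| = sqrt((-0.7)^2 + 7.3^2) = sqrt(53.78) = 7.3335
|z2| = sqrt((-8.2)^2 + (-9.1)^2) = sqrt(150.05) = 12.2495
z1+z2 = -8.9000 - 1.8000i
|z1+z2| = sqrt(82.45) = 9.0802
|z1|+|z2| = 7.3335 + 12.2495 = 19.5830

|z1+z2| = 9.0802 ≤ |z1|+|z2| = 19.5830 (verified)


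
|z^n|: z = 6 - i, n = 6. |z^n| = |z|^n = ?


|z| = sqrt(36+1) = sqrt(37) = 6.0828
|z^6| = |z|^6 = (sqrt(37))^6 = 37^3 = 50653

|z^6| = 50653


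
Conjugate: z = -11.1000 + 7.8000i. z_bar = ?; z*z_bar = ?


z_bar = -11.1000 - 7.8000i
z*z_bar = (-11.1)^2 + 7.8^2 = 123.21 + 60.84 = 184.05

z_bar = -11.1000 - 7.8000i, z*z_bar = 184.05


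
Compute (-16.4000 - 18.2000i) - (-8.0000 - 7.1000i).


Real: -16.4 + 8 = -8.4
Imag: -18.2 + 7.1 = -11.1

-8.4000 - 11.1000i


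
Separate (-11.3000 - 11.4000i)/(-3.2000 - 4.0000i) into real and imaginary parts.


Multiply by conjugate: (-11.3000 - 11.4000i)(-3.2000 + 4.0000i) / ((-3.2)^2 + (-4)^2)
Numerator real = -11.3*(-3.2) - (11.4)*(-4) = 81.76
Numerator imag = -11.4*(-3.2) - (-11.3)*(-4) = -8.72
Denominator = 26.24
Re(z) = 81.76/26.24 = 3.1159
Im(z) = -8.72/26.24 = -0.3323

Re(z) = 3.1159, Im(z) = -0.3323


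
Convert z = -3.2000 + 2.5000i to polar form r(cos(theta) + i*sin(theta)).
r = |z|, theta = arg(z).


r = sqrt(10.24+6.25) = sqrt(16.49) = 4.0608
theta = atan2(2.5, -3.2) = 142.0013 degrees

r = 4.0608, theta = 142.0013 degrees


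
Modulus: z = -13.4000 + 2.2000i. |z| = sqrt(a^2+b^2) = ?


|z| = sqrt((-13.4)^2 + 2.2^2) = sqrt(179.56 + 4.84) = sqrt(184.4) = 13.5794

|z| = 13.5794


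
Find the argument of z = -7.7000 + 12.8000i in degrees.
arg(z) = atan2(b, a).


Re = -7.7, Im = 12.8
arg = atan2(12.8, -7.7) = 121.0295 degrees

arg(z) = 121.0295 degrees


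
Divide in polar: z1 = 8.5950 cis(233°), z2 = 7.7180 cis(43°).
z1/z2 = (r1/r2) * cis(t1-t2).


r = 8.5950 / 7.7180 = 1.1136
theta = 233° - 43° = 190° = 190° (mod 360)

1.1136 cis(190°)


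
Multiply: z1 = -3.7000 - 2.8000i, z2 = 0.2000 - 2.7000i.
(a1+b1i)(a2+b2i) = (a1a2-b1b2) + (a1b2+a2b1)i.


Real = -3.7*0.2 - (-2.8)*(-2.7) = -0.74 - 7.56 = -8.3
Imag = -3.7*(-2.7) + 0.2*(-2.8) = 9.99 - (0.56) = 9.43

-8.3000 + 9.4300i


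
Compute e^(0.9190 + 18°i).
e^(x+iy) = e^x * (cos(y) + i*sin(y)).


e^0.9190 = 2.5068
cos(18°) = 0.95106
sin(18°) = 0.309
Real = 2.5068*0.95106 = 2.3841
Imag = 2.5068*0.309 = 0.7746

2.3841 + 0.7746i


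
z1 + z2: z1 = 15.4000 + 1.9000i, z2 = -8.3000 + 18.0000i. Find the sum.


Real: 15.4 - 8.3 = 7.1
Imag: 1.9 + 18 = 19.9

7.1000 + 19.9000i


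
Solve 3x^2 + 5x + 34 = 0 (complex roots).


disc = 5^2 - 4*3*34 = 25 - 408 = -383
sqrt(|disc|) = sqrt(383) = 19.5704
Real part = -5/(2*3) = -0.8333
Imag part = 19.5704/(2*3) = 3.2617

-0.8333 ± 3.2617i


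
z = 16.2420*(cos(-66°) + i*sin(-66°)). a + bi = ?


a = 16.2420*cos(-66°) = 16.2420*0.406737 = 6.6062
b = 16.2420*sin(-66°) = 16.2420*(-0.913545) = -14.8378

6.6062 - 14.8378i


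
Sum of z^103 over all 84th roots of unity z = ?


The roots are w_k = w^k with w = e^(2*pi*i/84), and (w^k)^103 = (w^103)^k.
So S = 1 + u + u^2 + ... + u^(83) with u = w^103.
103 = 1*84 + 19, so 103 is not a multiple of 84: u = (w^84)^1 * w^19 = w^19 ≠ 1 (w is a primitive 84th root), while u^84 = (w^84)^103 = 1.
Geometric series: S = (1 - u^84)/(1 - u) = (1 - 1)/(1 - u) = 0

S = 0


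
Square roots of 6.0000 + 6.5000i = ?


|z| = sqrt(36+42.25) = 8.8459
sqrt((|z|+a)/2) = sqrt((8.8459+6)/2) = sqrt(7.4230) = 2.7245
sqrt((|z|-a)/2) = sqrt((8.8459-6)/2) = sqrt(1.4230) = 1.1929

±(2.7245 + 1.1929i) i.e. 2.7245 + 1.1929i and -2.7245 - 1.1929i


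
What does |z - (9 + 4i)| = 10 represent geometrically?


|z - z0| = r is a circle with center z0 and radius r.
Center = (9, 4), radius = 10

Circle with center (9, 4) and radius 10


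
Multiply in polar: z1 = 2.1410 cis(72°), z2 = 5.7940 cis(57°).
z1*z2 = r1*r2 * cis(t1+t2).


r = 2.1410 * 5.7940 = 12.4050
theta = 72° + 57° = 129° = 129° (mod 360)

12.4050 cis(129°)


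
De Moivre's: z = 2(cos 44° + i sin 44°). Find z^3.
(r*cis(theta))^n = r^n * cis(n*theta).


r^3 = 2^3 = 8
n*theta = 3*44° = 132° = 132° (mod 360)
a = 8*cos(132°) = -5.3530
b = 8*sin(132°) = 5.9452

8 cis(132°) = -5.3530 + 5.9452i


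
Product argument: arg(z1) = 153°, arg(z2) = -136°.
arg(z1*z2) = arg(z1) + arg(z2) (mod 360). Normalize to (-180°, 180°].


arg(z1*z2) = 153° - 136° = 17°
Normalized to (-180°, 180°]: 17°

17°


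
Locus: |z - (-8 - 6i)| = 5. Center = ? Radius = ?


|z - z0| = r is a circle with center z0 and radius r.
Center = (-8, -6), radius = 5

Circle with center (-8, -6) and radius 5


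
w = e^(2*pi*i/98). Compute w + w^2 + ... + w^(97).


With w = e^(2*pi*i/98), all 98 of the 98th roots of unity w^0 = 1, w, ..., w^(97) sum to 0: 1 + w + ... + w^(97) = (1 - w^98)/(1 - w) = 0 since w^98 = 1, w ≠ 1.
Removing the root 1: w + w^2 + ... + w^(97) = 0 - 1 = -1

Sum = -1


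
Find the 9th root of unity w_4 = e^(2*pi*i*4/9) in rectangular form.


Angle = 360*4/9 = 160°
a = cos(160°) = -0.9397
b = sin(160°) = 0.3420

-0.9397 + 0.3420i


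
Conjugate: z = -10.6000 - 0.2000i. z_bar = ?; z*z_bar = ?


z_bar = -10.6000 + 0.2000i
z*z_bar = (-10.6)^2 + (-0.2)^2 = 112.36 + 0.04 = 112.4

z_bar = -10.6000 + 0.2000i, z*z_bar = 112.4


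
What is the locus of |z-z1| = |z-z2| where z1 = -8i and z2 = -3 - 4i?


Equal distances means the locus is the perpendicular bisector of z1 and z2.
Midpoint = ((0+(-3))/2, (-8+(-4))/2) = (-1.5000, -6.0000)

Perpendicular bisector through (-1.5000, -6.0000)


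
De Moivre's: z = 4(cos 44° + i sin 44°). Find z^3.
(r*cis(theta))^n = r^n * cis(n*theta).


r^3 = 4^3 = 64
n*theta = 3*44° = 132° = 132° (mod 360)
a = 64*cos(132°) = -42.8244
b = 64*sin(132°) = 47.5613

64 cis(132°) = -42.8244 + 47.5613i


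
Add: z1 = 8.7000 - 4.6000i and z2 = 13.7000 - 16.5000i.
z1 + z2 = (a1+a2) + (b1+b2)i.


Real: 8.7 + 13.7 = 22.4
Imag: -4.6 - 16.5 = -21.1

22.4000 - 21.1000i


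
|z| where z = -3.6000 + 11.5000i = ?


|z| = sqrt((-3.6)^2 + 11.5^2) = sqrt(12.96 + 132.25) = sqrt(145.21) = 12.0503

|z| = 12.0503


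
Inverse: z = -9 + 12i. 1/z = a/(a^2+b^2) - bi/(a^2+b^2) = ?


|z|^2 = 81+144 = 225
1/z = (-9 - 12i)/225

1/z = -0.0400 - 0.0533i


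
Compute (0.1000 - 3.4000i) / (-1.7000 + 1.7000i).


Conjugate of z2 = -1.7000 - 1.7000i
Numerator: (0.1000 - 3.4000i)(-1.7000 - 1.7000i) = -5.9500 + 5.6100i
Denominator: (-1.7)^2 + 1.7^2 = 5.78
Result = (-5.9500 + 5.6100i)/5.78

-1.0294 + 0.9706i


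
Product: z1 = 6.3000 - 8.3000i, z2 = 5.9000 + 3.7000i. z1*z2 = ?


Real = 6.3*5.9 - (-8.3)*3.7 = 37.17 - (-30.71) = 67.88
Imag = 6.3*3.7 + 5.9*(-8.3) = 23.31 - (48.97) = -25.66

67.8800 - 25.6600i


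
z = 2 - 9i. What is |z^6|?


|z| = sqrt(4+81) = sqrt(85) = 9.2195
|z^6| = |z|^6 = (sqrt(85))^6 = 85^3 = 614125

|z^6| = 614125


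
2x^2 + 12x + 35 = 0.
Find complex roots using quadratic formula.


disc = 12^2 - 4*2*35 = 144 - 280 = -136
sqrt(|disc|) = sqrt(136) = 11.6619
Real part = -12/(2*2) = -3.0000
Imag part = 11.6619/(2*2) = 2.9155

-3.0000 ± 2.9155i


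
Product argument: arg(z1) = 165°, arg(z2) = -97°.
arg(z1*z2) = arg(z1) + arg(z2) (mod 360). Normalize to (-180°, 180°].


arg(z1*z2) = 165° - 97° = 68°
Normalized to (-180°, 180°]: 68°

68°


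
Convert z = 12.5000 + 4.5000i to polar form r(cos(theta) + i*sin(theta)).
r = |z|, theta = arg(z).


r = sqrt(156.25+20.25) = sqrt(176.5) = 13.2853
theta = atan2(4.5, 12.5) = 19.7989 degrees

r = 13.2853, theta = 19.7989 degrees


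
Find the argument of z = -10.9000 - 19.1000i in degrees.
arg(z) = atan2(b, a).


Re = -10.9, Im = -19.1
arg = atan2(-19.1, -10.9) = -119.7126 degrees

arg(z) = -119.7126 degrees


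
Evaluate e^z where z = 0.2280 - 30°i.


e^0.2280 = 1.25609
cos(-30°) = 0.866
sin(-30°) = -0.5
Real = 1.25609*0.866 = 1.0878
Imag = 1.25609*(-0.5) = -0.6280

1.0878 - 0.6280i


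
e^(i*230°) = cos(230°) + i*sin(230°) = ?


cos(230°) = -0.6428
sin(230°) = -0.7660

e^(i*230°) = -0.6428 - 0.7660i


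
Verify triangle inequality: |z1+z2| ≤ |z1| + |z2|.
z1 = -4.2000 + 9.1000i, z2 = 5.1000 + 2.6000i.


|z1| = sqrt((-4.2)^2 + 9.1^2) = sqrt(100.45) = 10.0225
|z2| = sqrt(5.1^2 + 2.6^2) = sqrt(32.77) = 5.7245
z1+z2 = 0.9000 + 11.7000i
|z1+z2| = sqrt(137.7) = 11.7346
|z1|+|z2| = 10.0225 + 5.7245 = 15.7470

|z1+z2| = 11.7346 ≤ |z1|+|z2| = 15.7470 (verified)


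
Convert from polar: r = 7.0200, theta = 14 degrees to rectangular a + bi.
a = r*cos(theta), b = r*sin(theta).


a = 7.0200*cos(14°) = 7.0200*0.9703 = 6.8115
b = 7.0200*sin(14°) = 7.0200*0.24192 = 1.6983

6.8115 + 1.6983i


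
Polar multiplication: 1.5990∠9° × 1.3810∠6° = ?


r = 1.5990 * 1.3810 = 2.2082
theta = 9° + 6° = 15° = 15° (mod 360)

2.2082 cis(15°)


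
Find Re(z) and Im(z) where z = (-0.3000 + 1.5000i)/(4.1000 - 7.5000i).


Multiply by conjugate: (-0.3000 + 1.5000i)(4.1000 + 7.5000i) / (4.1^2 + (-7.5)^2)
Numerator real = -0.3*4.1 + 1.5*(-7.5) = -12.48
Numerator imag = 1.5*4.1 - (-0.3)*(-7.5) = 3.9
Denominator = 73.06
Re(z) = -12.48/73.06 = -0.1708
Im(z) = 3.9/73.06 = 0.0534

Re(z) = -0.1708, Im(z) = 0.0534


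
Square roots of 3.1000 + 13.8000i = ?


|z| = sqrt(9.61+190.44) = 14.1439
sqrt((|z|+a)/2) = sqrt((14.1439+3.1)/2) = sqrt(8.6220) = 2.9363
sqrt((|z|-a)/2) = sqrt((14.1439-3.1)/2) = sqrt(5.5220) = 2.3499

±(2.9363 + 2.3499i) i.e. 2.9363 + 2.3499i and -2.9363 - 2.3499i


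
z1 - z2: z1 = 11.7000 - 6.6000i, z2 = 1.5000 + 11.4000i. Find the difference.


Real: 11.7 - 1.5 = 10.2
Imag: -6.6 - 11.4 = -18

10.2000 - 18.0000i


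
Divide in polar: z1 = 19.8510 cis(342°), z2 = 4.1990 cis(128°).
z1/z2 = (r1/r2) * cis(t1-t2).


r = 19.8510 / 4.1990 = 4.7276
theta = 342° - 128° = 214° = 214° (mod 360)

4.7276 cis(214°)


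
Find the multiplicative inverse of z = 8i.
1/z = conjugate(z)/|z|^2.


|z|^2 = 0+64 = 64
1/z = (0 - 8i)/64

1/z = 0 - 0.1250i


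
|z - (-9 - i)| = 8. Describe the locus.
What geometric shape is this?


|z - z0| = r is a circle with center z0 and radius r.
Center = (-9, -1), radius = 8

Circle with center (-9, -1) and radius 8


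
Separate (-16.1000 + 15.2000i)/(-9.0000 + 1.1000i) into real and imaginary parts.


Multiply by conjugate: (-16.1000 + 15.2000i)(-9.0000 - 1.1000i) / ((-9)^2 + 1.1^2)
Numerator real = -16.1*(-9) + 15.2*1.1 = 161.62
Numerator imag = 15.2*(-9) - (-16.1)*1.1 = -119.09
Denominator = 82.21
Re(z) = 161.62/82.21 = 1.9659
Im(z) = -119.09/82.21 = -1.4486

Re(z) = 1.9659, Im(z) = -1.4486


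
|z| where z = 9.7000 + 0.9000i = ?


|z| = sqrt(9.7^2 + 0.9^2) = sqrt(94.09 + 0.81) = sqrt(94.9) = 9.7417

|z| = 9.7417


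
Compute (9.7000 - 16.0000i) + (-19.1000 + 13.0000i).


Real: 9.7 - 19.1 = -9.4
Imag: -16 + 13 = -3

-9.4000 - 3.0000i


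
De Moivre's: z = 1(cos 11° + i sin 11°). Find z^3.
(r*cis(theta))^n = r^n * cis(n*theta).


r^3 = 1^3 = 1
n*theta = 3*11° = 33° = 33° (mod 360)
a = 1*cos(33°) = 0.8387
b = 1*sin(33°) = 0.5446

1 cis(33°) = 0.8387 + 0.5446i


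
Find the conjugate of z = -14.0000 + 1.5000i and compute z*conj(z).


z_bar = -14.0000 - 1.5000i
z*z_bar = (-14)^2 + 1.5^2 = 196 + 2.25 = 198.25

z_bar = -14.0000 - 1.5000i, z*z_bar = 198.25


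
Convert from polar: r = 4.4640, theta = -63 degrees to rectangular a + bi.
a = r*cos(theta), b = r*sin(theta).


a = 4.4640*cos(-63°) = 4.4640*0.45399 = 2.0266
b = 4.4640*sin(-63°) = 4.4640*(-0.89101) = -3.9775

2.0266 - 3.9775i


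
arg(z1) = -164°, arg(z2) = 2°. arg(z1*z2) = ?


arg(z1*z2) = -164° + 2° = -162°
Normalized to (-180°, 180°]: -162°

-162°


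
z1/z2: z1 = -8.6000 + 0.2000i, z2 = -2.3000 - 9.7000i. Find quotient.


Conjugate of z2 = -2.3000 + 9.7000i
Numerator: (-8.6000 + 0.2000i)(-2.3000 + 9.7000i) = 17.8400 - 83.8800i
Denominator: (-2.3)^2 + (-9.7)^2 = 99.38
Result = (17.8400 - 83.8800i)/99.38

0.1795 - 0.8440i


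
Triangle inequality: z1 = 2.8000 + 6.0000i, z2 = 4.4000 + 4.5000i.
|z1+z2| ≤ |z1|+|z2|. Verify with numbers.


|z1| = sqrt(2.8^2 + 6^2) = sqrt(43.84) = 6.6212
|z2| = sqrt(4.4^2 + 4.5^2) = sqrt(39.61) = 6.2936
z1+z2 = 7.2000 + 10.5000i
|z1+z2| = sqrt(162.09) = 12.7315
|z1|+|z2| = 6.6212 + 6.2936 = 12.9148

|z1+z2| = 12.7315 ≤ |z1|+|z2| = 12.9148 (verified)


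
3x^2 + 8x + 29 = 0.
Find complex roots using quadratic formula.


disc = 8^2 - 4*3*29 = 64 - 348 = -284
sqrt(|disc|) = sqrt(284) = 16.8523
Real part = -8/(2*3) = -1.3333
Imag part = 16.8523/(2*3) = 2.8087

-1.3333 ± 2.8087i


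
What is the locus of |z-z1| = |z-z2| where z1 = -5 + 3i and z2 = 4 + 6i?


Equal distances means the locus is the perpendicular bisector of z1 and z2.
Midpoint = ((-5+4)/2, (3+6)/2) = (-0.5000, 4.5000)

Perpendicular bisector through (-0.5000, 4.5000)


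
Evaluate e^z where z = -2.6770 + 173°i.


e^-2.6770 = 0.0688
cos(173°) = -0.9925
sin(173°) = 0.1219
Real = 0.0688*(-0.9925) = -0.0683
Imag = 0.0688*0.1219 = 0.0084

-0.0683 + 0.0084i


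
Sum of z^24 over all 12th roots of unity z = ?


The roots are w_k = w^k with w = e^(2*pi*i/12), and (w^k)^24 = (w^24)^k.
So S = 1 + u + u^2 + ... + u^(11) with u = w^24.
24 = 2*12 + 0, so 24 is a multiple of 12 and u = (w^12)^2 = 1.
Every one of the 12 terms equals 1: S = 12

S = 12


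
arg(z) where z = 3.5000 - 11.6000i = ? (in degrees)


Re = 3.5, Im = -11.6
arg = atan2(-11.6, 3.5) = -73.2102 degrees

arg(z) = -73.2102 degrees
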